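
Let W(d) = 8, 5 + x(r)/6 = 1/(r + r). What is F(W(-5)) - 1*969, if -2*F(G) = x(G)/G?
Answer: -123795/128 ≈ -967.15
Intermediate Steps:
x(r) = -30 + 3/r (x(r) = -30 + 6/(r + r) = -30 + 6/((2*r)) = -30 + 6*(1/(2*r)) = -30 + 3/r)
F(G) = -(-30 + 3/G)/(2*G)
F(W(-5)) - 1*969 = (3/2)*(-1 + 10*8)/8² - 1*969 = (3/2)*(1/64)*(-1 + 80) - 969 = (3/2)*(1/64)*79 - 969 = 237/128 - 969 = -123795/128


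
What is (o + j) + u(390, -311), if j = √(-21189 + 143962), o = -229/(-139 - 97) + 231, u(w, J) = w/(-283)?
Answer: 15400795/66788 + √122773 ≈ 580.98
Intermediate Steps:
u(w, J) = -w/283 (u(w, J) = w*(-1/283) = -w/283)
o = 54745/236 (o = -229/(-236) + 231 = -1/236*(-229) + 231 = 229/236 + 231 = 54745/236 ≈ 231.97)
j = √122773 ≈ 350.39
(o + j) + u(390, -311) = (54745/236 + √122773) - 1/283*390 = (54745/236 + √122773) - 390/283 = 15400795/66788 + √122773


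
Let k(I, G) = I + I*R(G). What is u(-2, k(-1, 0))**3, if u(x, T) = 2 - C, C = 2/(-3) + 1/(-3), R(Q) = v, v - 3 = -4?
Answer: 27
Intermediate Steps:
v = -1 (v = 3 - 4 = -1)
R(Q) = -1
k(I, G) = 0 (k(I, G) = I + I*(-1) = I - I = 0)
C = -1 (C = 2*(-1/3) + 1*(-1/3) = -2/3 - 1/3 = -1)
u(x, T) = 3 (u(x, T) = 2 - 1*(-1) = 2 + 1 = 3)
u(-2, k(-1, 0))**3 = 3**3 = 27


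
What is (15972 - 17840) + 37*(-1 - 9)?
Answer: -2238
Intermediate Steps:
(15972 - 17840) + 37*(-1 - 9) = -1868 + 37*(-10) = -1868 - 370 = -2238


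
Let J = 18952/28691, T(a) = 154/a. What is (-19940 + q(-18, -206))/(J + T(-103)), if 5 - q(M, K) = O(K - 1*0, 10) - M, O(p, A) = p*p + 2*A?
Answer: 184429391757/2466358 ≈ 74778.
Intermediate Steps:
O(p, A) = p² + 2*A
q(M, K) = -15 + M - K² (q(M, K) = 5 - (((K - 1*0)² + 2*10) - M) = 5 - (((K + 0)² + 20) - M) = 5 - ((K² + 20) - M) = 5 - ((20 + K²) - M) = 5 - (20 + K² - M) = 5 + (-20 + M - K²) = -15 + M - K²)
J = 18952/28691 (J = 18952*(1/28691) = 18952/28691 ≈ 0.66056)
(-19940 + q(-18, -206))/(J + T(-103)) = (-19940 + (-15 - 18 - 1*(-206)²))/(18952/28691 + 154/(-103)) = (-19940 + (-15 - 18 - 1*42436))/(18952/28691 + 154*(-1/103)) = (-19940 + (-15 - 18 - 42436))/(18952/28691 - 154/103) = (-19940 - 42469)/(-2466358/2955173) = -62409*(-2955173/2466358) = 184429391757/2466358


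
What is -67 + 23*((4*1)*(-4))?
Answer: -435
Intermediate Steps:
-67 + 23*((4*1)*(-4)) = -67 + 23*(4*(-4)) = -67 + 23*(-16) = -67 - 368 = -435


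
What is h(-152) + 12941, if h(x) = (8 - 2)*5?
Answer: 12971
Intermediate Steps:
h(x) = 30 (h(x) = 6*5 = 30)
h(-152) + 12941 = 30 + 12941 = 12971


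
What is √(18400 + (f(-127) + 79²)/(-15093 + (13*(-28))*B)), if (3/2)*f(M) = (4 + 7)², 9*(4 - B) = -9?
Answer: √47368846361265/50739 ≈ 135.65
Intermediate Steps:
B = 5 (B = 4 - ⅑*(-9) = 4 + 1 = 5)
f(M) = 242/3 (f(M) = 2*(4 + 7)²/3 = (⅔)*11² = (⅔)*121 = 242/3)
√(18400 + (f(-127) + 79²)/(-15093 + (13*(-28))*B)) = √(18400 + (242/3 + 79²)/(-15093 + (13*(-28))*5)) = √(18400 + (242/3 + 6241)/(-15093 - 364*5)) = √(18400 + 18965/(3*(-15093 - 1820))) = √(18400 + (18965/3)/(-16913)) = √(18400 + (18965/3)*(-1/16913)) = √(18400 - 18965/50739) = √(933578635/50739) = √47368846361265/50739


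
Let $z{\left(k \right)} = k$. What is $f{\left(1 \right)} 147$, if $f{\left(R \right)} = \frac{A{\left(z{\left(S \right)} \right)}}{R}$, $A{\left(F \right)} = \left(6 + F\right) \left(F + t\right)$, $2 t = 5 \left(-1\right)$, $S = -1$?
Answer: $- \frac{5145}{2} \approx -2572.5$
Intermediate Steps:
$t = - \frac{5}{2}$ ($t = \frac{5 \left(-1\right)}{2} = \frac{1}{2} \left(-5\right) = - \frac{5}{2} \approx -2.5$)
$A{\left(F \right)} = \left(6 + F\right) \left(- \frac{5}{2} + F\right)$ ($A{\left(F \right)} = \left(6 + F\right) \left(F - \frac{5}{2}\right) = \left(6 + F\right) \left(- \frac{5}{2} + F\right)$)
$f{\left(R \right)} = - \frac{35}{2 R}$ ($f{\left(R \right)} = \frac{-15 + \left(-1\right)^{2} + \frac{7}{2} \left(-1\right)}{R} = \frac{-15 + 1 - \frac{7}{2}}{R} = - \frac{35}{2 R}$)
$f{\left(1 \right)} 147 = - \frac{35}{2 \cdot 1} \cdot 147 = \left(- \frac{35}{2}\right) 1 \cdot 147 = \left(- \frac{35}{2}\right) 147 = - \frac{5145}{2}$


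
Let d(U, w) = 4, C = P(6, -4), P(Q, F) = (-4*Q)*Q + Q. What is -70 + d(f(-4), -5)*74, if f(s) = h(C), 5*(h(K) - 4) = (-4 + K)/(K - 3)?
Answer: 226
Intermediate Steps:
P(Q, F) = Q - 4*Q**2 (P(Q, F) = -4*Q**2 + Q = Q - 4*Q**2)
C = -138 (C = 6*(1 - 4*6) = 6*(1 - 24) = 6*(-23) = -138)
h(K) = 4 + (-4 + K)/(5*(-3 + K)) (h(K) = 4 + ((-4 + K)/(K - 3))/5 = 4 + ((-4 + K)/(-3 + K))/5 = 4 + (-4 + K)/(5*(-3 + K)))
f(s) = 2962/705 (f(s) = (-64 + 21*(-138))/(5*(-3 - 138)) = (1/5)*(-64 - 2898)/(-141) = (1/5)*(-1/141)*(-2962) = 2962/705)
-70 + d(f(-4), -5)*74 = -70 + 4*74 = -70 + 296 = 226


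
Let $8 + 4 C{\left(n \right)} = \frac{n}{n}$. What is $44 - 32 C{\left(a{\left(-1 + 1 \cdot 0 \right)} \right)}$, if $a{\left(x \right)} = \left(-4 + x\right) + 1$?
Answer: $100$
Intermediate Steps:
$a{\left(x \right)} = -3 + x$
$C{\left(n \right)} = - \frac{7}{4}$ ($C{\left(n \right)} = -2 + \frac{n \frac{1}{n}}{4} = -2 + \frac{1}{4} \cdot 1 = -2 + \frac{1}{4} = - \frac{7}{4}$)
$44 - 32 C{\left(a{\left(-1 + 1 \cdot 0 \right)} \right)} = 44 - -56 = 44 + 56 = 100$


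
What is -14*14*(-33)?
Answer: 6468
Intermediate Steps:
-14*14*(-33) = -196*(-33) = 6468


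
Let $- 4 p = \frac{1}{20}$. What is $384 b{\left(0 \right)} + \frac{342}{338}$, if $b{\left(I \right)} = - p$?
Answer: $\frac{4911}{845} \approx 5.8118$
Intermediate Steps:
$p = - \frac{1}{80}$ ($p = - \frac{1}{4 \cdot 20} = \left(- \frac{1}{4}\right) \frac{1}{20} = - \frac{1}{80} \approx -0.0125$)
$b{\left(I \right)} = \frac{1}{80}$ ($b{\left(I \right)} = \left(-1\right) \left(- \frac{1}{80}\right) = \frac{1}{80}$)
$384 b{\left(0 \right)} + \frac{342}{338} = 384 \cdot \frac{1}{80} + \frac{342}{338} = \frac{24}{5} + 342 \cdot \frac{1}{338} = \frac{24}{5} + \frac{171}{169} = \frac{4911}{845}$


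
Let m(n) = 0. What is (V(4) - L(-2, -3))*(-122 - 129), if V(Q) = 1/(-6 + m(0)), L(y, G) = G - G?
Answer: 251/6 ≈ 41.833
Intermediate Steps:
L(y, G) = 0
V(Q) = -1/6 (V(Q) = 1/(-6 + 0) = 1/(-6) = -1/6)
(V(4) - L(-2, -3))*(-122 - 129) = (-1/6 - 1*0)*(-122 - 129) = (-1/6 + 0)*(-251) = -1/6*(-251) = 251/6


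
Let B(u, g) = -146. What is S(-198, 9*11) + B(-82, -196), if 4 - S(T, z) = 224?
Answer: -366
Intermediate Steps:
S(T, z) = -220 (S(T, z) = 4 - 1*224 = 4 - 224 = -220)
S(-198, 9*11) + B(-82, -196) = -220 - 146 = -366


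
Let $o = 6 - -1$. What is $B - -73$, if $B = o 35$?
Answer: $318$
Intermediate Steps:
$o = 7$ ($o = 6 + 1 = 7$)
$B = 245$ ($B = 7 \cdot 35 = 245$)
$B - -73 = 245 - -73 = 245 + 73 = 318$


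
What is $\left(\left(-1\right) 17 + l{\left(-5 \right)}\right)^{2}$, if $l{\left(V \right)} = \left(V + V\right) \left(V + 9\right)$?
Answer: $3249$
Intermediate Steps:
$l{\left(V \right)} = 2 V \left(9 + V\right)$
$\left(\left(-1\right) 17 + l{\left(-5 \right)}\right)^{2} = \left(\left(-1\right) 17 + 2 \left(-5\right) \left(9 - 5\right)\right)^{2} = \left(-17 + 2 \left(-5\right) 4\right)^{2} = \left(-17 - 40\right)^{2} = \left(-57\right)^{2} = 3249$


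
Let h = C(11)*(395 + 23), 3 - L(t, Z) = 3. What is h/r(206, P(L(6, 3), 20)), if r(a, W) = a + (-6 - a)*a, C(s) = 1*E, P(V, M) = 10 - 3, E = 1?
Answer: -209/21733 ≈ -0.0096167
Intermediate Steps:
L(t, Z) = 0 (L(t, Z) = 3 - 1*3 = 3 - 3 = 0)
P(V, M) = 7
C(s) = 1 (C(s) = 1*1 = 1)
r(a, W) = a + a*(-6 - a)
h = 418 (h = 1*(395 + 23) = 1*418 = 418)
h/r(206, P(L(6, 3), 20)) = 418/((-1*206*(5 + 206))) = 418/((-1*206*211)) = 418/(-43466) = 418*(-1/43466) = -209/21733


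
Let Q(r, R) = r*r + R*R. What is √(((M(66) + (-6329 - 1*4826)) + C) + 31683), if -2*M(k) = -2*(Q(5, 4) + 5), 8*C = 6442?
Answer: √85517/2 ≈ 146.22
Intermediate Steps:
C = 3221/4 (C = (⅛)*6442 = 3221/4 ≈ 805.25)
Q(r, R) = R² + r² (Q(r, R) = r² + R² = R² + r²)
M(k) = 46 (M(k) = -(-1)*((4² + 5²) + 5) = -(-1)*((16 + 25) + 5) = -(-1)*(41 + 5) = -(-1)*46 = -½*(-92) = 46)
√(((M(66) + (-6329 - 1*4826)) + C) + 31683) = √(((46 + (-6329 - 1*4826)) + 3221/4) + 31683) = √(((46 + (-6329 - 4826)) + 3221/4) + 31683) = √(((46 - 11155) + 3221/4) + 31683) = √((-11109 + 3221/4) + 31683) = √(-41215/4 + 31683) = √(85517/4) = √85517/2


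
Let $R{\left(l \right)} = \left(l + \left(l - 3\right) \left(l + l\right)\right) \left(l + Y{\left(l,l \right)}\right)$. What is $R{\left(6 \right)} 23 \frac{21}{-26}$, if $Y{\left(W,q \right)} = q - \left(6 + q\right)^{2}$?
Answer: $\frac{1338876}{13} \approx 1.0299 \cdot 10^{5}$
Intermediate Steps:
$R{\left(l \right)} = \left(l + 2 l \left(-3 + l\right)\right) \left(- \left(6 + l\right)^{2} + 2 l\right)$ ($R{\left(l \right)} = \left(l + \left(l - 3\right) \left(l + l\right)\right) \left(l + \left(l - \left(6 + l\right)^{2}\right)\right) = \left(l + \left(-3 + l\right) 2 l\right) \left(- \left(6 + l\right)^{2} + 2 l\right) = \left(l + 2 l \left(-3 + l\right)\right) \left(- \left(6 + l\right)^{2} + 2 l\right)$)
$R{\left(6 \right)} 23 \frac{21}{-26} = 6 \left(180 - 132 - 15 \cdot 6^{2} - 2 \cdot 6^{3}\right) 23 \frac{21}{-26} = 6 \left(180 - 132 - 540 - 432\right) 23 \cdot 21 \left(- \frac{1}{26}\right) = 6 \left(180 - 132 - 540 - 432\right) 23 \left(- \frac{21}{26}\right) = 6 \left(-924\right) 23 \left(- \frac{21}{26}\right) = \left(-5544\right) 23 \left(- \frac{21}{26}\right) = \left(-127512\right) \left(- \frac{21}{26}\right) = \frac{1338876}{13}$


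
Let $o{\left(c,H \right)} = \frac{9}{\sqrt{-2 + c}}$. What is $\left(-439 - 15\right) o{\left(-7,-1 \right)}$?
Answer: $1362 i \approx 1362.0 i$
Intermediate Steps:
$o{\left(c,H \right)} = \frac{9}{\sqrt{-2 + c}}$
$\left(-439 - 15\right) o{\left(-7,-1 \right)} = \left(-439 - 15\right) \frac{9}{\sqrt{-2 - 7}} = \left(-439 - 15\right) \frac{9}{3 i} = - 454 \cdot 9 \left(- \frac{i}{3}\right) = - 454 \left(- 3 i\right) = 1362 i$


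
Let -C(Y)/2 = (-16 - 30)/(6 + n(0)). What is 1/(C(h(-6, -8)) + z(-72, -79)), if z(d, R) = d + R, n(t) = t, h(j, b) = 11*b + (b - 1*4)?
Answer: -3/407 ≈ -0.0073710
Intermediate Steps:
h(j, b) = -4 + 12*b (h(j, b) = 11*b + (b - 4) = 11*b + (-4 + b) = -4 + 12*b)
z(d, R) = R + d
C(Y) = 46/3 (C(Y) = -2*(-16 - 30)/(6 + 0) = -(-92)/6 = -2*(-23/3) = 46/3)
1/(C(h(-6, -8)) + z(-72, -79)) = 1/(46/3 + (-79 - 72)) = 1/(46/3 - 151) = 1/(-407/3) = -3/407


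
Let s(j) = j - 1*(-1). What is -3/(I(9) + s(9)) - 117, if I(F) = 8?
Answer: -703/6 ≈ -117.17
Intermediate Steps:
s(j) = 1 + j (s(j) = j + 1 = 1 + j)
-3/(I(9) + s(9)) - 117 = -3/(8 + (1 + 9)) - 117 = -3/(8 + 10) - 117 = -3/18 - 117 = (1/18)*(-3) - 117 = -⅙ - 117 = -703/6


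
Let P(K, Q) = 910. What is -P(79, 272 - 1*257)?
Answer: -910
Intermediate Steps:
-P(79, 272 - 1*257) = -1*910 = -910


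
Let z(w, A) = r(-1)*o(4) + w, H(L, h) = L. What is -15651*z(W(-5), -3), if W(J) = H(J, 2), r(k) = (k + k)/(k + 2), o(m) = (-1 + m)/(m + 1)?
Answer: 485181/5 ≈ 97036.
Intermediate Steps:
o(m) = (-1 + m)/(1 + m)
r(k) = 2*k/(2 + k) (r(k) = (2*k)/(2 + k) = 2*k/(2 + k))
W(J) = J
z(w, A) = -6/5 + w (z(w, A) = (2*(-1)/(2 - 1))*((-1 + 4)/(1 + 4)) + w = (2*(-1)/1)*(3/5) + w = (2*(-1)*1)*((⅕)*3) + w = -2*⅗ + w = -6/5 + w)
-15651*z(W(-5), -3) = -15651*(-6/5 - 5) = -15651*(-31/5) = 485181/5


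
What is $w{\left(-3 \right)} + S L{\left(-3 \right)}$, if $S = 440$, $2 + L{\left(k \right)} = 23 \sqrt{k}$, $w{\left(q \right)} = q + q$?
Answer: $-886 + 10120 i \sqrt{3} \approx -886.0 + 17528.0 i$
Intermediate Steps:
$w{\left(q \right)} = 2 q$
$L{\left(k \right)} = -2 + 23 \sqrt{k}$
$w{\left(-3 \right)} + S L{\left(-3 \right)} = 2 \left(-3\right) + 440 \left(-2 + 23 \sqrt{-3}\right) = -6 + 440 \left(-2 + 23 i \sqrt{3}\right) = -6 - \left(880 - 10120 i \sqrt{3}\right) = -886 + 10120 i \sqrt{3}$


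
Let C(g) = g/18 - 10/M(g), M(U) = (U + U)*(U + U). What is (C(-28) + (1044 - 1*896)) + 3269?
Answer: 48198707/14112 ≈ 3415.4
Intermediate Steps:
M(U) = 4*U² (M(U) = (2*U)*(2*U) = 4*U²)
C(g) = -5/(2*g²) + g/18 (C(g) = g/18 - 10*1/(4*g²) = g*(1/18) - 5/(2*g²) = g/18 - 5/(2*g²) = -5/(2*g²) + g/18)
(C(-28) + (1044 - 1*896)) + 3269 = ((1/18)*(-45 + (-28)³)/(-28)² + (1044 - 1*896)) + 3269 = ((1/18)*(1/784)*(-45 - 21952) + (1044 - 896)) + 3269 = ((1/18)*(1/784)*(-21997) + 148) + 3269 = (-21997/14112 + 148) + 3269 = 2066579/14112 + 3269 = 48198707/14112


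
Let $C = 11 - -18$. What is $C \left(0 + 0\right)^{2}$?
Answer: $0$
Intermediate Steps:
$C = 29$ ($C = 11 + 18 = 29$)
$C \left(0 + 0\right)^{2} = 29 \left(0 + 0\right)^{2} = 29 \cdot 0^{2} = 29 \cdot 0 = 0$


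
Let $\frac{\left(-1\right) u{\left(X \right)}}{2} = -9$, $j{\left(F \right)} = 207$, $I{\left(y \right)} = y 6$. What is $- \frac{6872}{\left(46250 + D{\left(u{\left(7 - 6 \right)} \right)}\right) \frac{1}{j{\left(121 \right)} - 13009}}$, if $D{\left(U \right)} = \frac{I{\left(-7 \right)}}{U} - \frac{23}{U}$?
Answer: $\frac{1583556192}{832435} \approx 1902.3$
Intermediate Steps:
$I{\left(y \right)} = 6 y$
$u{\left(X \right)} = 18$ ($u{\left(X \right)} = \left(-2\right) \left(-9\right) = 18$)
$D{\left(U \right)} = - \frac{65}{U}$ ($D{\left(U \right)} = \frac{6 \left(-7\right)}{U} - \frac{23}{U} = - \frac{42}{U} - \frac{23}{U} = - \frac{65}{U}$)
$- \frac{6872}{\left(46250 + D{\left(u{\left(7 - 6 \right)} \right)}\right) \frac{1}{j{\left(121 \right)} - 13009}} = - \frac{6872}{\left(46250 - \frac{65}{18}\right) \frac{1}{207 - 13009}} = - \frac{6872}{\left(46250 - \frac{65}{18}\right) \frac{1}{-12802}} = - \frac{6872}{\left(46250 - \frac{65}{18}\right) \left(- \frac{1}{12802}\right)} = - \frac{6872}{\frac{832435}{18} \left(- \frac{1}{12802}\right)} = - \frac{6872}{- \frac{832435}{230436}} = \left(-6872\right) \left(- \frac{230436}{832435}\right) = \frac{1583556192}{832435}$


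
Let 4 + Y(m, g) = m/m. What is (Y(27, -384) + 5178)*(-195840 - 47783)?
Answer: -1260749025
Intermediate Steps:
Y(m, g) = -3 (Y(m, g) = -4 + m/m = -4 + 1 = -3)
(Y(27, -384) + 5178)*(-195840 - 47783) = (-3 + 5178)*(-195840 - 47783) = 5175*(-243623) = -1260749025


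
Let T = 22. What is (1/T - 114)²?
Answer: 6285049/484 ≈ 12986.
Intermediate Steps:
(1/T - 114)² = (1/22 - 114)² = (-2507/22)² = 6285049/484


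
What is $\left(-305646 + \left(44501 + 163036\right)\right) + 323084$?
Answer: $224975$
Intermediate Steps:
$\left(-305646 + \left(44501 + 163036\right)\right) + 323084 = \left(-305646 + 207537\right) + 323084 = -98109 + 323084 = 224975$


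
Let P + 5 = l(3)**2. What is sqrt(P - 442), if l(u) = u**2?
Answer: I*sqrt(366) ≈ 19.131*I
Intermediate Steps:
P = 76 (P = -5 + (3**2)**2 = -5 + 9**2 = -5 + 81 = 76)
sqrt(P - 442) = sqrt(76 - 442) = sqrt(-366) = I*sqrt(366)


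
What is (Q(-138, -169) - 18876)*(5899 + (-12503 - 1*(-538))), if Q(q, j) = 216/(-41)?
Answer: 4695884712/41 ≈ 1.1453e+8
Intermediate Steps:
Q(q, j) = -216/41 (Q(q, j) = 216*(-1/41) = -216/41)
(Q(-138, -169) - 18876)*(5899 + (-12503 - 1*(-538))) = (-216/41 - 18876)*(5899 + (-12503 - 1*(-538))) = -774132*(5899 + (-12503 + 538))/41 = -774132*(5899 - 11965)/41 = -774132/41*(-6066) = 4695884712/41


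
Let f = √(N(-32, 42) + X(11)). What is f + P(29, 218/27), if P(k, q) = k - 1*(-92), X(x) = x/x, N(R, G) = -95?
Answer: 121 + I*√94 ≈ 121.0 + 9.6954*I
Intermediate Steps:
X(x) = 1
P(k, q) = 92 + k (P(k, q) = k + 92 = 92 + k)
f = I*√94 (f = √(-95 + 1) = √(-94) = I*√94 ≈ 9.6954*I)
f + P(29, 218/27) = I*√94 + (92 + 29) = I*√94 + 121 = 121 + I*√94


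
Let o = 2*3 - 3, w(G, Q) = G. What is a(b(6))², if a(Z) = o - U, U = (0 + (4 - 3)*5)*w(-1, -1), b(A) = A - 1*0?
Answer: 64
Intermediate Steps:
b(A) = A (b(A) = A + 0 = A)
o = 3 (o = 6 - 3 = 3)
U = -5 (U = (0 + (4 - 3)*5)*(-1) = (0 + 1*5)*(-1) = (0 + 5)*(-1) = 5*(-1) = -5)
a(Z) = 8 (a(Z) = 3 - 1*(-5) = 3 + 5 = 8)
a(b(6))² = 8² = 64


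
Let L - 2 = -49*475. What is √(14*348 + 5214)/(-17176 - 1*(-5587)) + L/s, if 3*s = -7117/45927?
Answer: 3206577213/7117 - 41*√6/11589 ≈ 4.5055e+5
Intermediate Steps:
s = -7117/137781 (s = (-7117/45927)/3 = (-7117*1/45927)/3 = (⅓)*(-7117/45927) = -7117/137781 ≈ -0.051654)
L = -23273 (L = 2 - 49*475 = 2 - 23275 = -23273)
√(14*348 + 5214)/(-17176 - 1*(-5587)) + L/s = √(14*348 + 5214)/(-17176 - 1*(-5587)) - 23273/(-7117/137781) = √(4872 + 5214)/(-17176 + 5587) - 23273*(-137781/7117) = √10086/(-11589) + 3206577213/7117 = (41*√6)*(-1/11589) + 3206577213/7117 = -41*√6/11589 + 3206577213/7117 = 3206577213/7117 - 41*√6/11589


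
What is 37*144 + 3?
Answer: 5331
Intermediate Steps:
37*144 + 3 = 5328 + 3 = 5331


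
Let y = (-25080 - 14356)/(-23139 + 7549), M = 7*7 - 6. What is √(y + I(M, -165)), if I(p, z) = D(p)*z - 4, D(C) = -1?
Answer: √9936387835/7795 ≈ 12.788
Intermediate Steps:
M = 43 (M = 49 - 6 = 43)
I(p, z) = -4 - z (I(p, z) = -z - 4 = -4 - z)
y = 19718/7795 (y = -39436/(-15590) = -39436*(-1/15590) = 19718/7795 ≈ 2.5296)
√(y + I(M, -165)) = √(19718/7795 + (-4 - 1*(-165))) = √(19718/7795 + (-4 + 165)) = √(19718/7795 + 161) = √(1274713/7795) = √9936387835/7795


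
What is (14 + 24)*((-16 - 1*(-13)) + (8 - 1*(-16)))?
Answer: 798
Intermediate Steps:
(14 + 24)*((-16 - 1*(-13)) + (8 - 1*(-16))) = 38*((-16 + 13) + (8 + 16)) = 38*(-3 + 24) = 38*21 = 798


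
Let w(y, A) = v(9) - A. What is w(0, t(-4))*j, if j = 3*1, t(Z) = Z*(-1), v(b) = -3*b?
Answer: -93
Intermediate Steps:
t(Z) = -Z
w(y, A) = -27 - A (w(y, A) = -3*9 - A = -27 - A)
j = 3
w(0, t(-4))*j = (-27 - (-1)*(-4))*3 = (-27 - 1*4)*3 = (-27 - 4)*3 = -31*3 = -93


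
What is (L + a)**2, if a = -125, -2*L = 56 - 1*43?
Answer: 69169/4 ≈ 17292.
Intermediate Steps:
L = -13/2 (L = -(56 - 1*43)/2 = -(56 - 43)/2 = -1/2*13 = -13/2 ≈ -6.5000)
(L + a)**2 = (-13/2 - 125)**2 = (-263/2)**2 = 69169/4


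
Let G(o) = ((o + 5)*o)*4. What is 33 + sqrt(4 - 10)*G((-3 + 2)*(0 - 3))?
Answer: 33 + 96*I*sqrt(6) ≈ 33.0 + 235.15*I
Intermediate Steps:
G(o) = 4*o*(5 + o) (G(o) = ((5 + o)*o)*4 = (o*(5 + o))*4 = 4*o*(5 + o))
33 + sqrt(4 - 10)*G((-3 + 2)*(0 - 3)) = 33 + sqrt(4 - 10)*(4*((-3 + 2)*(0 - 3))*(5 + (-3 + 2)*(0 - 3))) = 33 + sqrt(-6)*(4*(-1*(-3))*(5 - 1*(-3))) = 33 + (I*sqrt(6))*(4*3*(5 + 3)) = 33 + (I*sqrt(6))*(4*3*8) = 33 + (I*sqrt(6))*96 = 33 + 96*I*sqrt(6)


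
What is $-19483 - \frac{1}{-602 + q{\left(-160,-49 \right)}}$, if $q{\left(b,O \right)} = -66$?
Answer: $- \frac{13014643}{668} \approx -19483.0$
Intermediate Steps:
$-19483 - \frac{1}{-602 + q{\left(-160,-49 \right)}} = -19483 - \frac{1}{-602 - 66} = -19483 - \frac{1}{-668} = -19483 - - \frac{1}{668} = -19483 + \frac{1}{668} = - \frac{13014643}{668}$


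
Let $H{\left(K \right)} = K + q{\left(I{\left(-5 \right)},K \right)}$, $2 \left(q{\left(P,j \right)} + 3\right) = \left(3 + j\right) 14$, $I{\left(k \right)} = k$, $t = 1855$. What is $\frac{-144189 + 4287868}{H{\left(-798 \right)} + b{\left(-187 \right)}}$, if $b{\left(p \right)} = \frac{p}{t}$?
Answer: $- \frac{7686524545}{11809117} \approx -650.9$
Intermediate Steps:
$b{\left(p \right)} = \frac{p}{1855}$
$q{\left(P,j \right)} = 18 + 7 j$ ($q{\left(P,j \right)} = -3 + \frac{\left(3 + j\right) 14}{2} = -3 + \frac{42 + 14 j}{2} = -3 + \left(21 + 7 j\right) = 18 + 7 j$)
$H{\left(K \right)} = 18 + 8 K$ ($H{\left(K \right)} = K + \left(18 + 7 K\right) = 18 + 8 K$)
$\frac{-144189 + 4287868}{H{\left(-798 \right)} + b{\left(-187 \right)}} = \frac{-144189 + 4287868}{\left(18 + 8 \left(-798\right)\right) + \frac{1}{1855} \left(-187\right)} = \frac{4143679}{\left(18 - 6384\right) - \frac{187}{1855}} = \frac{4143679}{-6366 - \frac{187}{1855}} = \frac{4143679}{- \frac{11809117}{1855}} = 4143679 \left(- \frac{1855}{11809117}\right) = - \frac{7686524545}{11809117}$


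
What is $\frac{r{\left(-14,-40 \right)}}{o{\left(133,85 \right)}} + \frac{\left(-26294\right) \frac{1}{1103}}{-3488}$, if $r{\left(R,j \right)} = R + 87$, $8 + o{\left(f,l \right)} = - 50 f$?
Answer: $- \frac{26446205}{6403770928} \approx -0.0041298$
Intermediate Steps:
$o{\left(f,l \right)} = -8 - 50 f$
$r{\left(R,j \right)} = 87 + R$
$\frac{r{\left(-14,-40 \right)}}{o{\left(133,85 \right)}} + \frac{\left(-26294\right) \frac{1}{1103}}{-3488} = \frac{87 - 14}{-8 - 6650} + \frac{\left(-26294\right) \frac{1}{1103}}{-3488} = \frac{73}{-8 - 6650} + \left(-26294\right) \frac{1}{1103} \left(- \frac{1}{3488}\right) = \frac{73}{-6658} - - \frac{13147}{1923632} = 73 \left(- \frac{1}{6658}\right) + \frac{13147}{1923632} = - \frac{73}{6658} + \frac{13147}{1923632} = - \frac{26446205}{6403770928}$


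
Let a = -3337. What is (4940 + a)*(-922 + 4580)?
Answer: 5863774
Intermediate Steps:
(4940 + a)*(-922 + 4580) = (4940 - 3337)*(-922 + 4580) = 1603*3658 = 5863774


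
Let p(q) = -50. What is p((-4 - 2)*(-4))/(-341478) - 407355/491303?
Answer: -69539102770/83884582917 ≈ -0.82899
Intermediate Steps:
p((-4 - 2)*(-4))/(-341478) - 407355/491303 = -50/(-341478) - 407355/491303 = -50*(-1/341478) - 407355*1/491303 = 25/170739 - 407355/491303 = -69539102770/83884582917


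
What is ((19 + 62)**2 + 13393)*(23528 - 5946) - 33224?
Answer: 350798004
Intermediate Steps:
((19 + 62)**2 + 13393)*(23528 - 5946) - 33224 = (81**2 + 13393)*17582 - 33224 = (6561 + 13393)*17582 - 33224 = 19954*17582 - 33224 = 350831228 - 33224 = 350798004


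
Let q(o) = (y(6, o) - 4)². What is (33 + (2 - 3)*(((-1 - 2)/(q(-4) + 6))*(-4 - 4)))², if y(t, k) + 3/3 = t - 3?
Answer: 23409/25 ≈ 936.36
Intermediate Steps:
y(t, k) = -4 + t (y(t, k) = -1 + (t - 3) = -1 + (-3 + t) = -4 + t)
q(o) = 4 (q(o) = ((-4 + 6) - 4)² = (2 - 4)² = (-2)² = 4)
(33 + (2 - 3)*(((-1 - 2)/(q(-4) + 6))*(-4 - 4)))² = (33 + (2 - 3)*(((-1 - 2)/(4 + 6))*(-4 - 4)))² = (33 - (-3/10)*(-8))² = (33 - (-3*⅒)*(-8))² = (33 - (-3)*(-8)/10)² = (33 - 1*12/5)² = (33 - 12/5)² = (153/5)² = 23409/25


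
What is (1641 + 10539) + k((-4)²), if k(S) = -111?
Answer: 12069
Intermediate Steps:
(1641 + 10539) + k((-4)²) = (1641 + 10539) - 111 = 12180 - 111 = 12069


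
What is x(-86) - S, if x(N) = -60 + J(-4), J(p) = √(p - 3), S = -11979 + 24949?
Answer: -13030 + I*√7 ≈ -13030.0 + 2.6458*I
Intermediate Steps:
S = 12970
J(p) = √(-3 + p)
x(N) = -60 + I*√7 (x(N) = -60 + √(-3 - 4) = -60 + √(-7) = -60 + I*√7)
x(-86) - S = (-60 + I*√7) - 1*12970 = (-60 + I*√7) - 12970 = -13030 + I*√7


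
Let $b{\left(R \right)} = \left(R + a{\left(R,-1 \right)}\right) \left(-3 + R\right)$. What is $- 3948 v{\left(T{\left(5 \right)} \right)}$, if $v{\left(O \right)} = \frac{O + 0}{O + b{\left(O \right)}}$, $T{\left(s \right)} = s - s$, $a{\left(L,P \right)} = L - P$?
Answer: $0$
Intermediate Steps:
$T{\left(s \right)} = 0$
$b{\left(R \right)} = \left(1 + 2 R\right) \left(-3 + R\right)$ ($b{\left(R \right)} = \left(R + \left(R - -1\right)\right) \left(-3 + R\right) = \left(R + \left(R + 1\right)\right) \left(-3 + R\right) = \left(R + \left(1 + R\right)\right) \left(-3 + R\right) = \left(1 + 2 R\right) \left(-3 + R\right)$)
$v{\left(O \right)} = \frac{O}{-3 - 4 O + 2 O^{2}}$ ($v{\left(O \right)} = \frac{O + 0}{O - \left(3 - 2 O^{2} + 5 O\right)} = \frac{O}{-3 - 4 O + 2 O^{2}}$)
$- 3948 v{\left(T{\left(5 \right)} \right)} = - 3948 \frac{0}{-3 - 0 + 2 \cdot 0^{2}} = - 3948 \frac{0}{-3 + 0 + 2 \cdot 0} = - 3948 \frac{0}{-3 + 0 + 0} = - 3948 \frac{0}{-3} = - 3948 \cdot 0 \left(- \frac{1}{3}\right) = \left(-3948\right) 0 = 0$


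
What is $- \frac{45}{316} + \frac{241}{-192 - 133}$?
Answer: $- \frac{90781}{102700} \approx -0.88394$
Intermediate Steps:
$- \frac{45}{316} + \frac{241}{-192 - 133} = \left(-45\right) \frac{1}{316} + \frac{241}{-325} = - \frac{45}{316} + 241 \left(- \frac{1}{325}\right) = - \frac{45}{316} - \frac{241}{325} = - \frac{90781}{102700}$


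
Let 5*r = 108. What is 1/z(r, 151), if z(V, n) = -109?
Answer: -1/109 ≈ -0.0091743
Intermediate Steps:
r = 108/5 (r = (⅕)*108 = 108/5 ≈ 21.600)
1/z(r, 151) = 1/(-109) = -1/109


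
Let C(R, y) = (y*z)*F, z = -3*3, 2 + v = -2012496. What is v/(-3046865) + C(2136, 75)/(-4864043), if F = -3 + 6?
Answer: 9795046711039/14820082375195 ≈ 0.66093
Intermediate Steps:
v = -2012498 (v = -2 - 2012496 = -2012498)
z = -9
F = 3
C(R, y) = -27*y (C(R, y) = (y*(-9))*3 = -9*y*3 = -27*y)
v/(-3046865) + C(2136, 75)/(-4864043) = -2012498/(-3046865) - 27*75/(-4864043) = -2012498*(-1/3046865) - 2025*(-1/4864043) = 2012498/3046865 + 2025/4864043 = 9795046711039/14820082375195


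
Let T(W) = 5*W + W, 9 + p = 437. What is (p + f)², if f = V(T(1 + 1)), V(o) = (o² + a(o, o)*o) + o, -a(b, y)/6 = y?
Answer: 78400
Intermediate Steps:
p = 428 (p = -9 + 437 = 428)
T(W) = 6*W
a(b, y) = -6*y
V(o) = o - 5*o² (V(o) = (o² + (-6*o)*o) + o = (o² - 6*o²) + o = -5*o² + o = o - 5*o²)
f = -708 (f = (6*(1 + 1))*(1 - 30*(1 + 1)) = (6*2)*(1 - 30*2) = 12*(1 - 5*12) = 12*(1 - 60) = 12*(-59) = -708)
(p + f)² = (428 - 708)² = (-280)² = 78400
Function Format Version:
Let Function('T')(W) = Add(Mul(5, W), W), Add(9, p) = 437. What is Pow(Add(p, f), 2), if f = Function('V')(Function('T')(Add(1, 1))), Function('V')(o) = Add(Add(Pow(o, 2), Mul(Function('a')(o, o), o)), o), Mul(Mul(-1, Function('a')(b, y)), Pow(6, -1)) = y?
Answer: 78400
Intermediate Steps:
p = 428 (p = Add(-9, 437) = 428)
Function('T')(W) = Mul(6, W)
Function('a')(b, y) = Mul(-6, y)
Function('V')(o) = Add(o, Mul(-5, Pow(o, 2))) (Function('V')(o) = Add(Add(Pow(o, 2), Mul(Mul(-6, o), o)), o) = Add(Add(Pow(o, 2), Mul(-6, Pow(o, 2))), o) = Add(Mul(-5, Pow(o, 2)), o) = Add(o, Mul(-5, Pow(o, 2))))
f = -708 (f = Mul(Mul(6, Add(1, 1)), Add(1, Mul(-5, Mul(6, Add(1, 1))))) = Mul(Mul(6, 2), Add(1, Mul(-5, Mul(6, 2)))) = Mul(12, Add(1, Mul(-5, 12))) = Mul(12, Add(1, -60)) = Mul(12, -59) = -708)
Pow(Add(p, f), 2) = Pow(Add(428, -708), 2) = Pow(-280, 2) = 78400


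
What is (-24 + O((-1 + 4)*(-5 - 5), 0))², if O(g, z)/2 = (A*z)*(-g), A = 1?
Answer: 576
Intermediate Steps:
O(g, z) = -2*g*z (O(g, z) = 2*((1*z)*(-g)) = 2*(z*(-g)) = 2*(-g*z) = -2*g*z)
(-24 + O((-1 + 4)*(-5 - 5), 0))² = (-24 - 2*(-1 + 4)*(-5 - 5)*0)² = (-24 - 2*3*(-10)*0)² = (-24 - 2*(-30)*0)² = (-24 + 0)² = (-24)² = 576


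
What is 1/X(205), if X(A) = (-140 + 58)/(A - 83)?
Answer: -61/41 ≈ -1.4878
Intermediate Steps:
X(A) = -82/(-83 + A)
1/X(205) = 1/(-82/(-83 + 205)) = 1/(-82/122) = 1/(-82*1/122) = 1/(-41/61) = -61/41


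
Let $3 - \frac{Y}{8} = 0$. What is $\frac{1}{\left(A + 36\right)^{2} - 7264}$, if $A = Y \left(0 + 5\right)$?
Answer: $\frac{1}{17072} \approx 5.8575 \cdot 10^{-5}$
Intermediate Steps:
$Y = 24$ ($Y = 24 - 0 = 24 + 0 = 24$)
$A = 120$ ($A = 24 \left(0 + 5\right) = 24 \cdot 5 = 120$)
$\frac{1}{\left(A + 36\right)^{2} - 7264} = \frac{1}{\left(120 + 36\right)^{2} - 7264} = \frac{1}{156^{2} - 7264} = \frac{1}{24336 - 7264} = \frac{1}{17072}$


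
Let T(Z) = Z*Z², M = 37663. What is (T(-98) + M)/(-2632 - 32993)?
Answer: 903529/35625 ≈ 25.362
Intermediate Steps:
T(Z) = Z³
(T(-98) + M)/(-2632 - 32993) = ((-98)³ + 37663)/(-2632 - 32993) = (-941192 + 37663)/(-35625) = -903529*(-1/35625) = 903529/35625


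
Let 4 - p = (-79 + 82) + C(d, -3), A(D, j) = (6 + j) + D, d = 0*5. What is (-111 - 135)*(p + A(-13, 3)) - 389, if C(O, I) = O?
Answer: 349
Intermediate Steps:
d = 0
A(D, j) = 6 + D + j
p = 1 (p = 4 - ((-79 + 82) + 0) = 4 - (3 + 0) = 4 - 1*3 = 4 - 3 = 1)
(-111 - 135)*(p + A(-13, 3)) - 389 = (-111 - 135)*(1 + (6 - 13 + 3)) - 389 = -246*(1 - 4) - 389 = -246*(-3) - 389 = 738 - 389 = 349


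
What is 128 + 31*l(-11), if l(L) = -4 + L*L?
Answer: 3755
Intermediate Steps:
l(L) = -4 + L²
128 + 31*l(-11) = 128 + 31*(-4 + (-11)²) = 128 + 31*(-4 + 121) = 128 + 31*117 = 128 + 3627 = 3755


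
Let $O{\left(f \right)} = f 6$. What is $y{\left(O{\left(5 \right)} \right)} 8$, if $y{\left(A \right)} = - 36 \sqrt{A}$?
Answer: $- 288 \sqrt{30} \approx -1577.4$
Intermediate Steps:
$O{\left(f \right)} = 6 f$
$y{\left(O{\left(5 \right)} \right)} 8 = - 36 \sqrt{6 \cdot 5} \cdot 8 = - 36 \sqrt{30} \cdot 8 = - 288 \sqrt{30}$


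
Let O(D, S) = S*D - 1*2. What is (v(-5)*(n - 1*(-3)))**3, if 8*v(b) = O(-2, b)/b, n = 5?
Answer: -512/125 ≈ -4.0960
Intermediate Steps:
O(D, S) = -2 + D*S (O(D, S) = D*S - 2 = -2 + D*S)
v(b) = (-2 - 2*b)/(8*b) (v(b) = ((-2 - 2*b)/b)/8 = (-2 - 2*b)/(8*b))
(v(-5)*(n - 1*(-3)))**3 = (((1/4)*(-1 - 1*(-5))/(-5))*(5 - 1*(-3)))**3 = (((1/4)*(-1/5)*(-1 + 5))*(5 + 3))**3 = (((1/4)*(-1/5)*4)*8)**3 = (-1/5*8)**3 = (-8/5)**3 = -512/125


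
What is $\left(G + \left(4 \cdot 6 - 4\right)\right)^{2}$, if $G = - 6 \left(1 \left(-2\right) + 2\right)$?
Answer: $400$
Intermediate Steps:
$G = 0$ ($G = - 6 \left(-2 + 2\right) = \left(-6\right) 0 = 0$)
$\left(G + \left(4 \cdot 6 - 4\right)\right)^{2} = \left(0 + \left(4 \cdot 6 - 4\right)\right)^{2} = \left(0 + \left(24 - 4\right)\right)^{2} = \left(0 + 20\right)^{2} = 20^{2} = 400$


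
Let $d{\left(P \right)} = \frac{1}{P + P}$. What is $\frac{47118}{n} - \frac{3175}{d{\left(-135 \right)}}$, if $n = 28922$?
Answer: $\frac{12396715809}{14461} \approx 8.5725 \cdot 10^{5}$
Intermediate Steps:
$d{\left(P \right)} = \frac{1}{2 P}$
$\frac{47118}{n} - \frac{3175}{d{\left(-135 \right)}} = \frac{47118}{28922} - \frac{3175}{\frac{1}{2} \frac{1}{-135}} = 47118 \cdot \frac{1}{28922} - \frac{3175}{\frac{1}{2} \left(- \frac{1}{135}\right)} = \frac{23559}{14461} - \frac{3175}{- \frac{1}{270}} = \frac{23559}{14461} - -857250 = \frac{23559}{14461} + 857250 = \frac{12396715809}{14461}$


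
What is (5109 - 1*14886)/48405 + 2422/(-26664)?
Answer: -62988473/215111820 ≈ -0.29282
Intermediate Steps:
(5109 - 1*14886)/48405 + 2422/(-26664) = (5109 - 14886)*(1/48405) + 2422*(-1/26664) = -9777*1/48405 - 1211/13332 = -3259/16135 - 1211/13332 = -62988473/215111820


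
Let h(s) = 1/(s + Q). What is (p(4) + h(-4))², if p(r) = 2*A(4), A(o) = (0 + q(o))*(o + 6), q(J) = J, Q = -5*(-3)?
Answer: 776161/121 ≈ 6414.6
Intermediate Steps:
Q = 15
h(s) = 1/(15 + s) (h(s) = 1/(s + 15) = 1/(15 + s))
A(o) = o*(6 + o) (A(o) = (0 + o)*(o + 6) = o*(6 + o))
p(r) = 80 (p(r) = 2*(4*(6 + 4)) = 2*(4*10) = 2*40 = 80)
(p(4) + h(-4))² = (80 + 1/(15 - 4))² = (80 + 1/11)² = (881/11)² = 776161/121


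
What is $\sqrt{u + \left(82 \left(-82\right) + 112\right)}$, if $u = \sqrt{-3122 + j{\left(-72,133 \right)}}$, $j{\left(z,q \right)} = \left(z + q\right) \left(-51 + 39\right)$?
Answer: $\sqrt{-6612 + i \sqrt{3854}} \approx 0.3817 + 81.315 i$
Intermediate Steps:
$j{\left(z,q \right)} = - 12 q - 12 z$ ($j{\left(z,q \right)} = \left(q + z\right) \left(-12\right) = - 12 q - 12 z$)
$u = i \sqrt{3854}$ ($u = \sqrt{-3122 - 732} = \sqrt{-3854} = i \sqrt{3854} \approx 62.081 i$)
$\sqrt{u + \left(82 \left(-82\right) + 112\right)} = \sqrt{i \sqrt{3854} + \left(82 \left(-82\right) + 112\right)} = \sqrt{i \sqrt{3854} + \left(-6724 + 112\right)} = \sqrt{i \sqrt{3854} - 6612} = \sqrt{-6612 + i \sqrt{3854}}$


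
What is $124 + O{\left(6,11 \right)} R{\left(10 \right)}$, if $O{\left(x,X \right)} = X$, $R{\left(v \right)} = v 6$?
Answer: $784$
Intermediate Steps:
$R{\left(v \right)} = 6 v$
$124 + O{\left(6,11 \right)} R{\left(10 \right)} = 124 + 11 \cdot 6 \cdot 10 = 124 + 11 \cdot 60 = 124 + 660 = 784$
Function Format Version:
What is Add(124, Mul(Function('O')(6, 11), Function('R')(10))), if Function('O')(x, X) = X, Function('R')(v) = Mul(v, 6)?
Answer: 784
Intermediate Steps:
Function('R')(v) = Mul(6, v)
Add(124, Mul(Function('O')(6, 11), Function('R')(10))) = Add(124, Mul(11, Mul(6, 10))) = Add(124, Mul(11, 60)) = Add(124, 660) = 784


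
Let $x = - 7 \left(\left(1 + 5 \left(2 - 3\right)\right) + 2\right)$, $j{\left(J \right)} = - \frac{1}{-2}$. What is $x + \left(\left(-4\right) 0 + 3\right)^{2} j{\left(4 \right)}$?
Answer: $\frac{37}{2} \approx 18.5$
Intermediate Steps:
$j{\left(J \right)} = \frac{1}{2}$ ($j{\left(J \right)} = \left(-1\right) \left(- \frac{1}{2}\right) = \frac{1}{2}$)
$x = 14$ ($x = - 7 \left(\left(1 + 5 \left(-1\right)\right) + 2\right) = - 7 \left(\left(1 - 5\right) + 2\right) = - 7 \left(-4 + 2\right) = \left(-7\right) \left(-2\right) = 14$)
$x + \left(\left(-4\right) 0 + 3\right)^{2} j{\left(4 \right)} = 14 + \left(\left(-4\right) 0 + 3\right)^{2} \cdot \frac{1}{2} = 14 + \left(0 + 3\right)^{2} \cdot \frac{1}{2} = 14 + 3^{2} \cdot \frac{1}{2} = 14 + 9 \cdot \frac{1}{2} = 14 + \frac{9}{2} = \frac{37}{2}$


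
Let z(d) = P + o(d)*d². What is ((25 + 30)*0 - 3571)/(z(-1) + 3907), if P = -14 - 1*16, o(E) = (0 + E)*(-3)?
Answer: -3571/3880 ≈ -0.92036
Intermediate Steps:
o(E) = -3*E (o(E) = E*(-3) = -3*E)
P = -30 (P = -14 - 16 = -30)
z(d) = -30 - 3*d³ (z(d) = -30 + (-3*d)*d² = -30 - 3*d³)
((25 + 30)*0 - 3571)/(z(-1) + 3907) = ((25 + 30)*0 - 3571)/((-30 - 3*(-1)³) + 3907) = (55*0 - 3571)/((-30 - 3*(-1)) + 3907) = (0 - 3571)/((-30 + 3) + 3907) = -3571/(-27 + 3907) = -3571/3880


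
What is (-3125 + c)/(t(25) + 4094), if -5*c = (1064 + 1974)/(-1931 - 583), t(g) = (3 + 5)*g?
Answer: -9819553/13493895 ≈ -0.72770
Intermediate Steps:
t(g) = 8*g
c = 1519/6285 (c = -(1064 + 1974)/(5*(-1931 - 583)) = -3038/(5*(-2514)) = -3038*(-1)/(5*2514) = -⅕*(-1519/1257) = 1519/6285 ≈ 0.24169)
(-3125 + c)/(t(25) + 4094) = (-3125 + 1519/6285)/(8*25 + 4094) = -19639106/(6285*(200 + 4094)) = -19639106/6285/4294 = -19639106/6285*1/4294 = -9819553/13493895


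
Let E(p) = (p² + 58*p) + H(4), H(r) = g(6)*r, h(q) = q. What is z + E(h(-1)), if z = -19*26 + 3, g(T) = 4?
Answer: -532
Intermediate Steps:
z = -491 (z = -494 + 3 = -491)
H(r) = 4*r
E(p) = 16 + p² + 58*p (E(p) = (p² + 58*p) + 4*4 = (p² + 58*p) + 16 = 16 + p² + 58*p)
z + E(h(-1)) = -491 + (16 + (-1)² + 58*(-1)) = -491 + (16 + 1 - 58) = -491 - 41 = -532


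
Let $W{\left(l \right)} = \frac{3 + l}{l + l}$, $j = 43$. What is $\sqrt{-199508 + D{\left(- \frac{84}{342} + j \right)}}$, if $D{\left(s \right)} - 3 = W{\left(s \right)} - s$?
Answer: $\frac{i \sqrt{3850405331027574}}{138909} \approx 446.71 i$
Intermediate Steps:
$W{\left(l \right)} = \frac{3 + l}{2 l}$
$D{\left(s \right)} = 3 - s + \frac{3 + s}{2 s}$ ($D{\left(s \right)} = 3 - \left(s - \frac{3 + s}{2 s}\right) = 3 - s + \frac{3 + s}{2 s}$)
$\sqrt{-199508 + D{\left(- \frac{84}{342} + j \right)}} = \sqrt{-199508 + \left(\frac{7}{2} - \left(- \frac{84}{342} + 43\right) + \frac{3}{2 \left(- \frac{84}{342} + 43\right)}\right)} = \sqrt{-199508 + \left(\frac{7}{2} - \left(\left(-84\right) \frac{1}{342} + 43\right) + \frac{3}{2 \left(\left(-84\right) \frac{1}{342} + 43\right)}\right)} = \sqrt{-199508 + \left(\frac{7}{2} - \left(- \frac{14}{57} + 43\right) + \frac{3}{2 \left(- \frac{14}{57} + 43\right)}\right)} = \sqrt{-199508 + \left(\frac{7}{2} - \frac{2437}{57} + \frac{3}{2 \cdot \frac{2437}{57}}\right)} = \sqrt{-199508 + \left(\frac{7}{2} - \frac{2437}{57} + \frac{3}{2} \cdot \frac{57}{2437}\right)} = \sqrt{-199508 + \left(\frac{7}{2} - \frac{2437}{57} + \frac{171}{4874}\right)} = \sqrt{-199508 - \frac{5447914}{138909}} = \sqrt{- \frac{27718904686}{138909}} = \frac{i \sqrt{3850405331027574}}{138909}$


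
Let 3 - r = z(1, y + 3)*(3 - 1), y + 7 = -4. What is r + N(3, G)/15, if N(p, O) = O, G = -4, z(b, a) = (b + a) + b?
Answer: 221/15 ≈ 14.733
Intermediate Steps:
y = -11 (y = -7 - 4 = -11)
z(b, a) = a + 2*b (z(b, a) = (a + b) + b = a + 2*b)
r = 15 (r = 3 - ((-11 + 3) + 2*1)*(3 - 1) = 3 - (-8 + 2)*2 = 3 - (-6)*2 = 3 - 1*(-12) = 3 + 12 = 15)
r + N(3, G)/15 = 15 - 4/15 = 221/15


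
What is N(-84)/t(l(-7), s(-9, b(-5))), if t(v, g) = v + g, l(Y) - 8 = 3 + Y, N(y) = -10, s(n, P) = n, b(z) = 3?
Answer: 2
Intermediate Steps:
l(Y) = 11 + Y (l(Y) = 8 + (3 + Y) = 11 + Y)
t(v, g) = g + v
N(-84)/t(l(-7), s(-9, b(-5))) = -10/(-9 + (11 - 7)) = -10/(-9 + 4) = -10/(-5) = -10*(-⅕) = 2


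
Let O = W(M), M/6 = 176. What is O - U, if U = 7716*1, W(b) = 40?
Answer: -7676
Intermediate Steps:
M = 1056 (M = 6*176 = 1056)
U = 7716
O = 40
O - U = 40 - 1*7716 = 40 - 7716 = -7676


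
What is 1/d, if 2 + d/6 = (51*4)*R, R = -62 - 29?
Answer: -1/111396 ≈ -8.9770e-6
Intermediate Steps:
R = -91
d = -111396 (d = -12 + 6*((51*4)*(-91)) = -12 + 6*(204*(-91)) = -12 + 6*(-18564) = -12 - 111384 = -111396)
1/d = 1/(-111396) = -1/111396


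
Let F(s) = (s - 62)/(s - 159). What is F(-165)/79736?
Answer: 227/25834464 ≈ 8.7867e-6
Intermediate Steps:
F(s) = (-62 + s)/(-159 + s)
F(-165)/79736 = ((-62 - 165)/(-159 - 165))/79736 = (-227/(-324))*(1/79736) = -1/324*(-227)*(1/79736) = (227/324)*(1/79736) = 227/25834464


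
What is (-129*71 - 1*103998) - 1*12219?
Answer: -125376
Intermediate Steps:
(-129*71 - 1*103998) - 1*12219 = (-9159 - 103998) - 12219 = -113157 - 12219 = -125376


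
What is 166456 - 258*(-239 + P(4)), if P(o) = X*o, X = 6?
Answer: 221926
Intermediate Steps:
P(o) = 6*o
166456 - 258*(-239 + P(4)) = 166456 - 258*(-239 + 6*4) = 166456 - 258*(-239 + 24) = 166456 - 258*(-215) = 166456 - 1*(-55470) = 166456 + 55470 = 221926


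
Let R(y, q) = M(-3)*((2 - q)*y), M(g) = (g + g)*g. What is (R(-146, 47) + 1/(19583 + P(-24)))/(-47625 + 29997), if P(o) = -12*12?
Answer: -2298856141/342670692 ≈ -6.7086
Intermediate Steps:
M(g) = 2*g**2 (M(g) = (2*g)*g = 2*g**2)
P(o) = -144
R(y, q) = 18*y*(2 - q) (R(y, q) = (2*(-3)**2)*((2 - q)*y) = (2*9)*(y*(2 - q)) = 18*(y*(2 - q)) = 18*y*(2 - q))
(R(-146, 47) + 1/(19583 + P(-24)))/(-47625 + 29997) = (18*(-146)*(2 - 1*47) + 1/(19583 - 144))/(-47625 + 29997) = (18*(-146)*(2 - 47) + 1/19439)/(-17628) = (18*(-146)*(-45) + 1/19439)*(-1/17628) = (118260 + 1/19439)*(-1/17628) = (2298856141/19439)*(-1/17628) = -2298856141/342670692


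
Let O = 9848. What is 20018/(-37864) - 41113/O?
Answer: -219229987/46610584 ≈ -4.7034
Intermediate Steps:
20018/(-37864) - 41113/O = 20018/(-37864) - 41113/9848 = 20018*(-1/37864) - 41113*1/9848 = -10009/18932 - 41113/9848 = -219229987/46610584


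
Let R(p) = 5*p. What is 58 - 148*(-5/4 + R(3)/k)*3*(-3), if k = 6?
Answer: 1723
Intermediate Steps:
58 - 148*(-5/4 + R(3)/k)*3*(-3) = 58 - 148*(-5/4 + (5*3)/6)*3*(-3) = 58 - 148*(-5*1/4 + 15*(1/6))*3*(-3) = 58 - 148*(-5/4 + 5/2)*3*(-3) = 58 - 148*(5/4)*3*(-3) = 58 - 555*(-3) = 58 - 148*(-45/4) = 58 + 1665 = 1723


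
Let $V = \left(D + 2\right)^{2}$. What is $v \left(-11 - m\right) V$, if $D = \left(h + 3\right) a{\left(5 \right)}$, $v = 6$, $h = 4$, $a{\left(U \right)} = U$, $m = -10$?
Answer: $-8214$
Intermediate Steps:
$D = 35$ ($D = \left(4 + 3\right) 5 = 7 \cdot 5 = 35$)
$V = 1369$ ($V = \left(35 + 2\right)^{2} = 37^{2} = 1369$)
$v \left(-11 - m\right) V = 6 \left(-11 - -10\right) 1369 = 6 \left(-11 + 10\right) 1369 = 6 \left(-1\right) 1369 = \left(-6\right) 1369 = -8214$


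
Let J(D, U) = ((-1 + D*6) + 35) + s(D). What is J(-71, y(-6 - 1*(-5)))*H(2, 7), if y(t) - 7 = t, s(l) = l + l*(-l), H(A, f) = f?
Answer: -38528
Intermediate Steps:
s(l) = l - l**2
y(t) = 7 + t
J(D, U) = 34 + 6*D + D*(1 - D) (J(D, U) = ((-1 + D*6) + 35) + D*(1 - D) = ((-1 + 6*D) + 35) + D*(1 - D) = (34 + 6*D) + D*(1 - D) = 34 + 6*D + D*(1 - D))
J(-71, y(-6 - 1*(-5)))*H(2, 7) = (34 - 1*(-71)**2 + 7*(-71))*7 = (34 - 1*5041 - 497)*7 = (34 - 5041 - 497)*7 = -5504*7 = -38528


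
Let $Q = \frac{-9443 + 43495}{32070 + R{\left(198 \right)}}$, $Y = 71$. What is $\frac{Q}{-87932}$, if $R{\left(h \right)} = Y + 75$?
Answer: $- \frac{8513}{708204328} \approx -1.2021 \cdot 10^{-5}$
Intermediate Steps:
$R{\left(h \right)} = 146$ ($R{\left(h \right)} = 71 + 75 = 146$)
$Q = \frac{8513}{8054}$ ($Q = \frac{-9443 + 43495}{32070 + 146} = \frac{34052}{32216} = 34052 \cdot \frac{1}{32216} = \frac{8513}{8054} \approx 1.057$)
$\frac{Q}{-87932} = \frac{8513}{8054 \left(-87932\right)} = \frac{8513}{8054} \left(- \frac{1}{87932}\right) = - \frac{8513}{708204328}$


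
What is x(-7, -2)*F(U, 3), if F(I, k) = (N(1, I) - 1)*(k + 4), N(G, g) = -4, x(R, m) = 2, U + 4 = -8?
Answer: -70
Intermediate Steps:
U = -12 (U = -4 - 8 = -12)
F(I, k) = -20 - 5*k (F(I, k) = (-4 - 1)*(k + 4) = -5*(4 + k) = -20 - 5*k)
x(-7, -2)*F(U, 3) = 2*(-20 - 5*3) = 2*(-20 - 15) = 2*(-35) = -70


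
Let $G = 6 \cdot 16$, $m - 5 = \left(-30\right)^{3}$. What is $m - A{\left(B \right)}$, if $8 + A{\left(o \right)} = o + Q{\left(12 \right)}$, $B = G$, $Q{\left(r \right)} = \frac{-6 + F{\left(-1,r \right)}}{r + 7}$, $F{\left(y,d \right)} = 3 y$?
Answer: $- \frac{514568}{19} \approx -27083.0$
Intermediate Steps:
$Q{\left(r \right)} = - \frac{9}{7 + r}$ ($Q{\left(r \right)} = \frac{-6 + 3 \left(-1\right)}{r + 7} = \frac{-6 - 3}{7 + r} = - \frac{9}{7 + r}$)
$m = -26995$ ($m = 5 + \left(-30\right)^{3} = 5 - 27000 = -26995$)
$G = 96$
$B = 96$
$A{\left(o \right)} = - \frac{161}{19} + o$ ($A{\left(o \right)} = -8 + \left(o - \frac{9}{7 + 12}\right) = -8 + \left(o - \frac{9}{19}\right) = -8 + \left(- \frac{9}{19} + o\right) = - \frac{161}{19} + o$)
$m - A{\left(B \right)} = -26995 - \left(- \frac{161}{19} + 96\right) = -26995 - \frac{1663}{19} = - \frac{514568}{19}$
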